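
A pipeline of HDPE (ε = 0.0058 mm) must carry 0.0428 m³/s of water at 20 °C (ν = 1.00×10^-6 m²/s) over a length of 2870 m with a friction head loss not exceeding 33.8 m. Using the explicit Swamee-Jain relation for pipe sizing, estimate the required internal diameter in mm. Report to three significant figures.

Swamee-Jain (Type III): D = 0.66·[ε^1.25·(LQ²/(gh_f))^4.75 + ν·Q^9.4·(L/(gh_f))^5.2]^0.04
LQ²/(gh_f) = 0.01586; L/(gh_f) = 8.656
Term 1 = ε^1.25·(…)^4.75 = 8.04×10^-16; Term 2 = ν·Q^9.4·(…)^5.2 = 1.02×10^-14
D = 0.66·(8.04×10^-16 + 1.02×10^-14)^0.04 = 0.1825 m = 182 mm
Check: V = 1.64 m/s, Re = 2.99×10^5, f = 0.01475, h_f = 31.7 m ≈ 33.8 m ✓

D ≈ 182 mm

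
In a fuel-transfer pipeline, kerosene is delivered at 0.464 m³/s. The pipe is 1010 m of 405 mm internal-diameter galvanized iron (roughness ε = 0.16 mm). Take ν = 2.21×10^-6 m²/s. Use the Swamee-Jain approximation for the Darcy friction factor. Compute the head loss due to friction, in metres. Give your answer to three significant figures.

V = 4Q/(πD²) = 4·0.464/(π·0.405²) = 3.602 m/s
Re = VD/ν = 3.602·0.405/2.21×10^-6 = 6.60×10^5 → turbulent
ε/D = 0.16/405 = 3.95×10^-4
Swamee-Jain: f = 0.01683
h_f = f(L/D)V²/(2g) = 0.01683·(1010/0.405)·3.602²/(2·9.81) = 27.75 m

h_f ≈ 27.8 m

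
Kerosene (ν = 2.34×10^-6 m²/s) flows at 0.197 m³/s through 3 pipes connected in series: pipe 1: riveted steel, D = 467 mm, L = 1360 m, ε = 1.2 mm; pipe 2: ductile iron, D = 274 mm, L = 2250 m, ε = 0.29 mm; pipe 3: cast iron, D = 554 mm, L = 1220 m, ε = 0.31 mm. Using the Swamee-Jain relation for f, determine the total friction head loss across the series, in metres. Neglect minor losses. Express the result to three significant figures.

Pipe 1: V = 1.150 m/s, Re = 2.30×10^5, ε/D = 0.00257, f = 0.02589, h_1 = f(L/D)V²/2g = 5.082 m
Pipe 2: V = 3.341 m/s, Re = 3.91×10^5, ε/D = 0.00106, f = 0.02077, h_2 = f(L/D)V²/2g = 97.03 m
Pipe 3: V = 0.8173 m/s, Re = 1.93×10^5, ε/D = 5.60×10^-4, f = 0.01929, h_3 = f(L/D)V²/2g = 1.446 m
Series → Q common, losses add: H = Σh = 103.6 m

H ≈ 104 m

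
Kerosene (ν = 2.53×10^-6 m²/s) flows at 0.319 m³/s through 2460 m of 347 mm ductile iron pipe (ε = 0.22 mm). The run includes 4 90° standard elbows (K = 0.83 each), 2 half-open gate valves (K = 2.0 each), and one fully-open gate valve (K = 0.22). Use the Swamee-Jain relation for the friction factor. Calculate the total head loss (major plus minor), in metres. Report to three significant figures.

H_L ≈ 81.0 m

V = 4Q/(πD²) = 3.373 m/s; V²/2g = 0.5799 m
Re = 4.63×10^5, ε/D = 6.34×10^-4 → f = 0.01863 (Swamee-Jain)
Major: h_f = f(L/D)·V²/2g = 0.01863·7089·0.5799 = 76.59 m
Minor: ΣK = 7.54; h_m = ΣK·V²/2g = 4.373 m
Total H_L = 76.59 + 4.373 = 80.96 m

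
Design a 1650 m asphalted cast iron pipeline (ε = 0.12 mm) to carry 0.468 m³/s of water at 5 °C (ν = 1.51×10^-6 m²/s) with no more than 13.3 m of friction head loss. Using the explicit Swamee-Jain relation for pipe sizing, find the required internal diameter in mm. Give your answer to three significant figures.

Swamee-Jain (Type III): D = 0.66·[ε^1.25·(LQ²/(gh_f))^4.75 + ν·Q^9.4·(L/(gh_f))^5.2]^0.04
LQ²/(gh_f) = 2.770; L/(gh_f) = 12.65
Term 1 = ε^1.25·(…)^4.75 = 0.00159; Term 2 = ν·Q^9.4·(…)^5.2 = 6.45×10^-4
D = 0.66·(0.00159 + 6.45×10^-4)^0.04 = 0.5170 m = 517 mm
Check: V = 2.23 m/s, Re = 7.63×10^5, f = 0.01534, h_f = 12.4 m ≈ 13.3 m ✓

D ≈ 517 mm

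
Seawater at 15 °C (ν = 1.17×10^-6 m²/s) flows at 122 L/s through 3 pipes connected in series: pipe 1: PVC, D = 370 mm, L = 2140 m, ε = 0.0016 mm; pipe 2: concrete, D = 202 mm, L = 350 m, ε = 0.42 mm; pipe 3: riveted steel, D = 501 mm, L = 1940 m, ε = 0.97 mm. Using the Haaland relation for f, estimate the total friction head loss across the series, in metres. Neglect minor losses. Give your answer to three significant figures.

Pipe 1: V = 1.135 m/s, Re = 3.59×10^5, ε/D = 4.32×10^-6, f = 0.01391, h_1 = f(L/D)V²/2g = 5.280 m
Pipe 2: V = 3.807 m/s, Re = 6.57×10^5, ε/D = 0.00208, f = 0.02395, h_2 = f(L/D)V²/2g = 30.65 m
Pipe 3: V = 0.6189 m/s, Re = 2.65×10^5, ε/D = 0.00194, f = 0.02388, h_3 = f(L/D)V²/2g = 1.805 m
Series → Q common, losses add: H = Σh = 37.74 m

H ≈ 37.7 m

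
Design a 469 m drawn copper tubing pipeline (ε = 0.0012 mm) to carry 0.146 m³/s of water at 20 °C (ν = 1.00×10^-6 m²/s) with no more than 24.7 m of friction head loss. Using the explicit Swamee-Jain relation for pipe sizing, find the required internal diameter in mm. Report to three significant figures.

D ≈ 212 mm

Swamee-Jain (Type III): D = 0.66·[ε^1.25·(LQ²/(gh_f))^4.75 + ν·Q^9.4·(L/(gh_f))^5.2]^0.04
LQ²/(gh_f) = 0.04126; L/(gh_f) = 1.936
Term 1 = ε^1.25·(…)^4.75 = 1.05×10^-14; Term 2 = ν·Q^9.4·(…)^5.2 = 4.33×10^-13
D = 0.66·(1.05×10^-14 + 4.33×10^-13)^0.04 = 0.2116 m = 212 mm
Check: V = 4.15 m/s, Re = 8.79×10^5, f = 0.01199, h_f = 23.4 m ≈ 24.7 m ✓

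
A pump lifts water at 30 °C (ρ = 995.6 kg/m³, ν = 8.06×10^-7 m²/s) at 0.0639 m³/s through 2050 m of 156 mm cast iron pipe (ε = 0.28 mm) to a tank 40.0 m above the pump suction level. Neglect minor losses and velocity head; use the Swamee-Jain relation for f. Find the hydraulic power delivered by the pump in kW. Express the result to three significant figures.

P_hyd ≈ 133 kW

V = 4Q/(πD²) = 3.343 m/s; Re = 6.47×10^5; ε/D = 0.00179; f = 0.02317
h_f = f(L/D)V²/2g = 173.4 m
Total head H = z + h_f = 40.0 + 173.4 = 213.4 m
P_hyd = ρgQH = 995.6·9.81·0.0639·213.4 = 133.2 kW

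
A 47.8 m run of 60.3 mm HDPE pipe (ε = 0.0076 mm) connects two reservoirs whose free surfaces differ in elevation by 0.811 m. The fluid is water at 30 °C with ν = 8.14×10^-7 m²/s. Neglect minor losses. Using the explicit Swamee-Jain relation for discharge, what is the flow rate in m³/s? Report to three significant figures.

Swamee-Jain (Type II): Q = -0.965·√(gD⁵h_f/L)·ln[ε/(3.7D) + √(3.17ν²L/(gD³h_f))]
√(gD⁵h_f/L) = √(9.81·0.0603⁵·0.811/47.8) = 3.643×10^-4
ε/(3.7D) = 3.41×10^-5; √(3.17ν²L/(gD³h_f)) = 2.40×10^-4
Q = -0.965·3.643×10^-4·ln(2.740×10^-4) = 0.002883 m³/s
Check: V = 1.01 m/s, Re = 7.48×10^4, f = 0.01963, h_f = 0.808 m ≈ 0.811 m ✓

Q ≈ 0.00288 m³/s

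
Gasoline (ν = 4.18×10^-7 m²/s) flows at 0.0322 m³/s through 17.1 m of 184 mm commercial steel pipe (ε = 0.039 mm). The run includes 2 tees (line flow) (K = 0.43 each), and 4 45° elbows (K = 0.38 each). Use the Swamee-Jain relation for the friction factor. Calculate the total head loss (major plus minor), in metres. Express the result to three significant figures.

V = 4Q/(πD²) = 1.211 m/s; V²/2g = 0.07474 m
Re = 5.33×10^5, ε/D = 2.12×10^-4 → f = 0.01554 (Swamee-Jain)
Major: h_f = f(L/D)·V²/2g = 0.01554·92.93·0.07474 = 0.1079 m
Minor: ΣK = 2.38; h_m = ΣK·V²/2g = 0.1779 m
Total H_L = 0.1079 + 0.1779 = 0.2858 m

H_L ≈ 0.286 m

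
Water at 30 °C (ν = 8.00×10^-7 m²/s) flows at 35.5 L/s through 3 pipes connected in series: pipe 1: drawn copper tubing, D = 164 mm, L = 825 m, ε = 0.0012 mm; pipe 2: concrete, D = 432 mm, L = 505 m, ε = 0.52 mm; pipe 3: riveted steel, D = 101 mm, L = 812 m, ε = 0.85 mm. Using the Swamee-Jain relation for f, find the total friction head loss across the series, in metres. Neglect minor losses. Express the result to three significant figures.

Pipe 1: V = 1.681 m/s, Re = 3.45×10^5, ε/D = 7.32×10^-6, f = 0.01410, h_1 = f(L/D)V²/2g = 10.21 m
Pipe 2: V = 0.2422 m/s, Re = 1.31×10^5, ε/D = 0.00120, f = 0.02255, h_2 = f(L/D)V²/2g = 0.07880 m
Pipe 3: V = 4.431 m/s, Re = 5.59×10^5, ε/D = 0.00842, f = 0.03598, h_3 = f(L/D)V²/2g = 289.5 m
Series → Q common, losses add: H = Σh = 299.8 m

H ≈ 300 m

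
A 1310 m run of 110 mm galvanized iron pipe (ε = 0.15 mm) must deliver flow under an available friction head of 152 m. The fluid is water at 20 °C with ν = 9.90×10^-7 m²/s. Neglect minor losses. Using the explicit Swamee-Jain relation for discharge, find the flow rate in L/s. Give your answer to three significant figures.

Q ≈ 32.2 L/s

Swamee-Jain (Type II): Q = -0.965·√(gD⁵h_f/L)·ln[ε/(3.7D) + √(3.17ν²L/(gD³h_f))]
√(gD⁵h_f/L) = √(9.81·0.110⁵·152/1310) = 0.004282
ε/(3.7D) = 3.69×10^-4; √(3.17ν²L/(gD³h_f)) = 4.53×10^-5
Q = -0.965·0.004282·ln(4.138×10^-4) = 0.03219 m³/s
Check: V = 3.39 m/s, Re = 3.76×10^5, f = 0.02197, h_f = 153 m ≈ 152 m ✓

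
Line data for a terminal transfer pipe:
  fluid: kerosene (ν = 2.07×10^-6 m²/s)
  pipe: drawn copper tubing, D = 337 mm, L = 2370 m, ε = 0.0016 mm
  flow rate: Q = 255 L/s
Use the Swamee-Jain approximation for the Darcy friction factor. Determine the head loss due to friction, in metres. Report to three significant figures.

h_f ≈ 39.1 m

V = 4Q/(πD²) = 4·0.255/(π·0.337²) = 2.859 m/s
Re = VD/ν = 2.859·0.337/2.07×10^-6 = 4.65×10^5 → turbulent
ε/D = 0.0016/337 = 4.75×10^-6
Swamee-Jain: f = 0.01333
h_f = f(L/D)V²/(2g) = 0.01333·(2370/0.337)·2.859²/(2·9.81) = 39.06 m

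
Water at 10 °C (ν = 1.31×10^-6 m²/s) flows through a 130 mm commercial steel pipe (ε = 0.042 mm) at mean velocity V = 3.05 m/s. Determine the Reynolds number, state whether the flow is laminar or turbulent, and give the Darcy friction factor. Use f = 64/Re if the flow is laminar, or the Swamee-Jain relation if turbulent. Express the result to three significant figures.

Re ≈ 3.03×10^5; turbulent; f ≈ 0.0172

Re = VD/ν = 3.050·0.130/1.31×10^-6 = 3.03×10^5
Re > 4000 → turbulent; ε/D = 3.23×10^-4
Swamee-Jain: f = 0.01721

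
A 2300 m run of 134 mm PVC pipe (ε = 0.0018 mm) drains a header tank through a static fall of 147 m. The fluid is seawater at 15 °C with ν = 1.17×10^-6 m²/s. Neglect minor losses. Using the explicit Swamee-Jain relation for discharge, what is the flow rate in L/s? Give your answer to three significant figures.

Q ≈ 49.1 L/s

Swamee-Jain (Type II): Q = -0.965·√(gD⁵h_f/L)·ln[ε/(3.7D) + √(3.17ν²L/(gD³h_f))]
√(gD⁵h_f/L) = √(9.81·0.134⁵·147/2300) = 0.005205
ε/(3.7D) = 3.63×10^-6; √(3.17ν²L/(gD³h_f)) = 5.36×10^-5
Q = -0.965·0.005205·ln(5.726×10^-5) = 0.04906 m³/s
Check: V = 3.48 m/s, Re = 3.98×10^5, f = 0.01383, h_f = 146 m ≈ 147 m ✓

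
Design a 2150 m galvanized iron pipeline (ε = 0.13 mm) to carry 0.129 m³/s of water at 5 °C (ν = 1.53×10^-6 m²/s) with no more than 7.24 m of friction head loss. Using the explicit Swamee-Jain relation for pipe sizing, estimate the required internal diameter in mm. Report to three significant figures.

Swamee-Jain (Type III): D = 0.66·[ε^1.25·(LQ²/(gh_f))^4.75 + ν·Q^9.4·(L/(gh_f))^5.2]^0.04
LQ²/(gh_f) = 0.5037; L/(gh_f) = 30.27
Term 1 = ε^1.25·(…)^4.75 = 5.34×10^-7; Term 2 = ν·Q^9.4·(…)^5.2 = 3.35×10^-7
D = 0.66·(5.34×10^-7 + 3.35×10^-7)^0.04 = 0.3777 m = 378 mm
Check: V = 1.15 m/s, Re = 2.84×10^5, f = 0.01745, h_f = 6.71 m ≈ 7.24 m ✓

D ≈ 378 mm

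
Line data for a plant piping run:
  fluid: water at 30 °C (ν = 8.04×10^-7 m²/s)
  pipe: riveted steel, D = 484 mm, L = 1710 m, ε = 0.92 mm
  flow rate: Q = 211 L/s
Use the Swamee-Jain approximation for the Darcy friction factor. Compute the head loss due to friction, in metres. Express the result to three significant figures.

V = 4Q/(πD²) = 4·0.211/(π·0.484²) = 1.147 m/s
Re = VD/ν = 1.147·0.484/8.04×10^-7 = 6.90×10^5 → turbulent
ε/D = 0.92/484 = 0.00190
Swamee-Jain: f = 0.02348
h_f = f(L/D)V²/(2g) = 0.02348·(1710/0.484)·1.147²/(2·9.81) = 5.561 m

h_f ≈ 5.56 m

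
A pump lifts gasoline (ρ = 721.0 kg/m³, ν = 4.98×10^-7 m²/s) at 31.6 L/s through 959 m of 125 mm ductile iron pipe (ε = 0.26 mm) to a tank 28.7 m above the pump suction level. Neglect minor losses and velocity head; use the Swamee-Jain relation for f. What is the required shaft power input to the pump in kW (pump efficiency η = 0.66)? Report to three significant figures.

V = 4Q/(πD²) = 2.575 m/s; Re = 6.46×10^5; ε/D = 0.00208; f = 0.02404
h_f = f(L/D)V²/2g = 62.33 m
Total head H = z + h_f = 28.7 + 62.33 = 91.03 m
P_hyd = ρgQH = 721.0·9.81·0.0316·91.03 = 20.35 kW
P_shaft = P_hyd/η = 20.35/0.66 = 30.83 kW

P_shaft ≈ 30.8 kW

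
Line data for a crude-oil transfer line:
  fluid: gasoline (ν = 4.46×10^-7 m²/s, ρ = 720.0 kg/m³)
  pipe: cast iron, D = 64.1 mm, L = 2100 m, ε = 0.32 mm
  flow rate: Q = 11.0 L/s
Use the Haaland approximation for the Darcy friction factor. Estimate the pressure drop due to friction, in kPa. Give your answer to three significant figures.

V = 4Q/(πD²) = 4·0.0110/(π·0.0641²) = 3.409 m/s
Re = VD/ν = 3.409·0.0641/4.46×10^-7 = 4.90×10^5 → turbulent
ε/D = 0.32/64.1 = 0.00499
Haaland: f = 0.03059
h_f = f(L/D)V²/(2g) = 0.03059·(2100/0.0641)·3.409²/(2·9.81) = 593.5 m
Δp = ρg·h_f = 720.0·9.81·593.5 = 4192 kPa

Δp ≈ 4190 kPa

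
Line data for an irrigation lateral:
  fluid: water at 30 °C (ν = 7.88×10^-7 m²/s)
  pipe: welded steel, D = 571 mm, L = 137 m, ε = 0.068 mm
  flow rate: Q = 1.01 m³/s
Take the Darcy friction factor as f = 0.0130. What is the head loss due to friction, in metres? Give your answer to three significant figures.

h_f ≈ 2.47 m

V = 4Q/(πD²) = 4·1.01/(π·0.571²) = 3.944 m/s
h_f = f(L/D)V²/(2g) = 0.01300·(137/0.571)·3.944²/(2·9.81) = 2.473 m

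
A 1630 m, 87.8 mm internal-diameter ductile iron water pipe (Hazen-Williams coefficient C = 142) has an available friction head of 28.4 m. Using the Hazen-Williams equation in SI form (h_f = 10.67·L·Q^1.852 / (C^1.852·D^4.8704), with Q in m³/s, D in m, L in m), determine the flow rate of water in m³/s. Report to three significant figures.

Q ≈ 0.00740 m³/s

Rearranging: Q = [h_f·C^1.852·D^4.8704 / (10.67·L)]^(1/1.852)
Q = [28.4·142^1.852·0.0878^4.8704 / (10.67·1630)]^0.540 = 0.007396 m³/s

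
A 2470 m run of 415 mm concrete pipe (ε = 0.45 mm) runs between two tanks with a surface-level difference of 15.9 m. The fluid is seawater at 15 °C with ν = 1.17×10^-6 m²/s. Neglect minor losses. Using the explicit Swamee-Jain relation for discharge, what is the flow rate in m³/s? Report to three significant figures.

Q ≈ 0.216 m³/s

Swamee-Jain (Type II): Q = -0.965·√(gD⁵h_f/L)·ln[ε/(3.7D) + √(3.17ν²L/(gD³h_f))]
√(gD⁵h_f/L) = √(9.81·0.415⁵·15.9/2470) = 0.02788
ε/(3.7D) = 2.93×10^-4; √(3.17ν²L/(gD³h_f)) = 3.10×10^-5
Q = -0.965·0.02788·ln(3.241×10^-4) = 0.2162 m³/s
Check: V = 1.60 m/s, Re = 5.67×10^5, f = 0.02064, h_f = 16.0 m ≈ 15.9 m ✓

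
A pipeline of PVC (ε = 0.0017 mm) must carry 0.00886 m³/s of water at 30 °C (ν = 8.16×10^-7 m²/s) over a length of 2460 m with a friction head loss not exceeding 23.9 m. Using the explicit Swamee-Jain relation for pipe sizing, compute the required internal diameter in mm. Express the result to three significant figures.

D ≈ 104 mm

Swamee-Jain (Type III): D = 0.66·[ε^1.25·(LQ²/(gh_f))^4.75 + ν·Q^9.4·(L/(gh_f))^5.2]^0.04
LQ²/(gh_f) = 8.236×10^-4; L/(gh_f) = 10.49
Term 1 = ε^1.25·(…)^4.75 = 1.37×10^-22; Term 2 = ν·Q^9.4·(…)^5.2 = 8.43×10^-21
D = 0.66·(1.37×10^-22 + 8.43×10^-21)^0.04 = 0.1040 m = 104 mm
Check: V = 1.04 m/s, Re = 1.33×10^5, f = 0.01696, h_f = 22.3 m ≈ 23.9 m ✓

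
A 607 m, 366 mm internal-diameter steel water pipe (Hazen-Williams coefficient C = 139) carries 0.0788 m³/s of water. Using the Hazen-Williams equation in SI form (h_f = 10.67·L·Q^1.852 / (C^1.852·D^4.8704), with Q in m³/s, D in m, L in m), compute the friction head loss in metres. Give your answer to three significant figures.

h_f ≈ 0.841 m

h_f = 10.67·607·0.0788^1.852 / (139^1.852·0.366^4.8704) = 0.8412 m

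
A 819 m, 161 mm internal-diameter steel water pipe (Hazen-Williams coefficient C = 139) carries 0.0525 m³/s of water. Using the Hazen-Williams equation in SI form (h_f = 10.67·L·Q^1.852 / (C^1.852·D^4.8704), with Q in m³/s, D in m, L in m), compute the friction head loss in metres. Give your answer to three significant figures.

h_f = 10.67·819·0.0525^1.852 / (139^1.852·0.161^4.8704) = 29.20 m

h_f ≈ 29.2 m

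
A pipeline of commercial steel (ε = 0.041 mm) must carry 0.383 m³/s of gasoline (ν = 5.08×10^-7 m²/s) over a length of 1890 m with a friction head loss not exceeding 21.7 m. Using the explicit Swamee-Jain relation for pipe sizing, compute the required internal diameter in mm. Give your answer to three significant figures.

D ≈ 425 mm

Swamee-Jain (Type III): D = 0.66·[ε^1.25·(LQ²/(gh_f))^4.75 + ν·Q^9.4·(L/(gh_f))^5.2]^0.04
LQ²/(gh_f) = 1.302; L/(gh_f) = 8.878
Term 1 = ε^1.25·(…)^4.75 = 1.15×10^-5; Term 2 = ν·Q^9.4·(…)^5.2 = 5.24×10^-6
D = 0.66·(1.15×10^-5 + 5.24×10^-6)^0.04 = 0.4251 m = 425 mm
Check: V = 2.70 m/s, Re = 2.26×10^6, f = 0.01273, h_f = 21.0 m ≈ 21.7 m ✓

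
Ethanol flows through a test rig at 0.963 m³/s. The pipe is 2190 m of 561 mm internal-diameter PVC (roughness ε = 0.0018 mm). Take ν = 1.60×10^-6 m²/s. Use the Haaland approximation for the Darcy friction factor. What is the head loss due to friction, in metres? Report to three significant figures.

V = 4Q/(πD²) = 4·0.963/(π·0.561²) = 3.896 m/s
Re = VD/ν = 3.896·0.561/1.60×10^-6 = 1.37×10^6 → turbulent
ε/D = 0.0018/561 = 3.21×10^-6
Haaland: f = 0.01107
h_f = f(L/D)V²/(2g) = 0.01107·(2190/0.561)·3.896²/(2·9.81) = 33.42 m

h_f ≈ 33.4 m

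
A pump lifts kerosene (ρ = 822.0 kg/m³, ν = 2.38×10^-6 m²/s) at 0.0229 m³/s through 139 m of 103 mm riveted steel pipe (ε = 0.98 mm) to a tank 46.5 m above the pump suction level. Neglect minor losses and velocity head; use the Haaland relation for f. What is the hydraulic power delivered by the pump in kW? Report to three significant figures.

P_hyd ≈ 12.2 kW

V = 4Q/(πD²) = 2.748 m/s; Re = 1.19×10^5; ε/D = 0.00951; f = 0.03783
h_f = f(L/D)V²/2g = 19.66 m
Total head H = z + h_f = 46.5 + 19.66 = 66.16 m
P_hyd = ρgQH = 822.0·9.81·0.0229·66.16 = 12.22 kW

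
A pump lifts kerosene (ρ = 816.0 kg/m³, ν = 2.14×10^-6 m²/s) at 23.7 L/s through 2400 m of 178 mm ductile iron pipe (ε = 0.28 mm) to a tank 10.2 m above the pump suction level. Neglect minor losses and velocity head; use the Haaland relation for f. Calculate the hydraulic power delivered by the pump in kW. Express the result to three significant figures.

V = 4Q/(πD²) = 0.9524 m/s; Re = 7.92×10^4; ε/D = 0.00157; f = 0.02419
h_f = f(L/D)V²/2g = 15.08 m
Total head H = z + h_f = 10.2 + 15.08 = 25.28 m
P_hyd = ρgQH = 816.0·9.81·0.0237·25.28 = 4.796 kW

P_hyd ≈ 4.80 kW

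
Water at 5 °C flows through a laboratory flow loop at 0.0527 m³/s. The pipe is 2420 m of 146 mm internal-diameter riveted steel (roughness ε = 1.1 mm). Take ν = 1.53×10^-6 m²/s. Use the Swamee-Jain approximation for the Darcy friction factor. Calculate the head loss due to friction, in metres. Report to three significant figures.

V = 4Q/(πD²) = 4·0.0527/(π·0.146²) = 3.148 m/s
Re = VD/ν = 3.148·0.146/1.53×10^-6 = 3.00×10^5 → turbulent
ε/D = 1.1/146 = 0.00753
Swamee-Jain: f = 0.03489
h_f = f(L/D)V²/(2g) = 0.03489·(2420/0.146)·3.148²/(2·9.81) = 292.0 m

h_f ≈ 292 m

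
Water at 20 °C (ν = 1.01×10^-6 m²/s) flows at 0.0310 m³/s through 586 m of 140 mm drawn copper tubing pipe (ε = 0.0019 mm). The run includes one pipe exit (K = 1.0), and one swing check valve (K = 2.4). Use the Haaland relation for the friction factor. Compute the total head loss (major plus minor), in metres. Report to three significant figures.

H_L ≈ 13.4 m

V = 4Q/(πD²) = 2.014 m/s; V²/2g = 0.2067 m
Re = 2.79×10^5, ε/D = 1.36×10^-5 → f = 0.01464 (Haaland)
Major: h_f = f(L/D)·V²/2g = 0.01464·4186·0.2067 = 12.67 m
Minor: ΣK = 3.40; h_m = ΣK·V²/2g = 0.7028 m
Total H_L = 12.67 + 0.7028 = 13.37 m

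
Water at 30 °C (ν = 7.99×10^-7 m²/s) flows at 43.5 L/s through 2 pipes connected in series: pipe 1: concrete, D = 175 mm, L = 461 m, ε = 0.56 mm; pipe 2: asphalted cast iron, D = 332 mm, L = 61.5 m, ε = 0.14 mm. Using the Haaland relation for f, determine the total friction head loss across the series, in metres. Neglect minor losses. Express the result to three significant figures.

H ≈ 11.9 m

Pipe 1: V = 1.809 m/s, Re = 3.96×10^5, ε/D = 0.00320, f = 0.02699, h_1 = f(L/D)V²/2g = 11.85 m
Pipe 2: V = 0.5025 m/s, Re = 2.09×10^5, ε/D = 4.22×10^-4, f = 0.01814, h_2 = f(L/D)V²/2g = 0.04325 m
Series → Q common, losses add: H = Σh = 11.90 m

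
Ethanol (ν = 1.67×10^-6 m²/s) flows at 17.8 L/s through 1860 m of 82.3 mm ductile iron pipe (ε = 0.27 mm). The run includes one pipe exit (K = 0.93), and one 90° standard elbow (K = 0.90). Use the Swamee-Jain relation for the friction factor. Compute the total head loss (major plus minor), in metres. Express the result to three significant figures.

H_L ≈ 360 m

V = 4Q/(πD²) = 3.346 m/s; V²/2g = 0.5706 m
Re = 1.65×10^5, ε/D = 0.00328 → f = 0.02780 (Swamee-Jain)
Major: h_f = f(L/D)·V²/2g = 0.02780·22600·0.5706 = 358.5 m
Minor: ΣK = 1.83; h_m = ΣK·V²/2g = 1.044 m
Total H_L = 358.5 + 1.044 = 359.5 m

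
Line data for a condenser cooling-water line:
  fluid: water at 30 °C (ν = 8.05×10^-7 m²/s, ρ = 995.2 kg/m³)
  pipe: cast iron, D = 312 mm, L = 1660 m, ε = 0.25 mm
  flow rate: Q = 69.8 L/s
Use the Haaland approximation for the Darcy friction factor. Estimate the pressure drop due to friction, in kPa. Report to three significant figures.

Δp ≈ 43.0 kPa

V = 4Q/(πD²) = 4·0.0698/(π·0.312²) = 0.9130 m/s
Re = VD/ν = 0.9130·0.312/8.05×10^-7 = 3.54×10^5 → turbulent
ε/D = 0.25/312 = 8.01×10^-4
Haaland: f = 0.01950
h_f = f(L/D)V²/(2g) = 0.01950·(1660/0.312)·0.9130²/(2·9.81) = 4.408 m
Δp = ρg·h_f = 995.2·9.81·4.408 = 43.03 kPa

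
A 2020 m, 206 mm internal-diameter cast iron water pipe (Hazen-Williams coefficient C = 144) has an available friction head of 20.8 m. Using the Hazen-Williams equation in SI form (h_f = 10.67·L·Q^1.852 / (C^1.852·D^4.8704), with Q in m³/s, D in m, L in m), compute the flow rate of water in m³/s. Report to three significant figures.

Q ≈ 0.0532 m³/s

Rearranging: Q = [h_f·C^1.852·D^4.8704 / (10.67·L)]^(1/1.852)
Q = [20.8·144^1.852·0.206^4.8704 / (10.67·2020)]^0.540 = 0.05318 m³/s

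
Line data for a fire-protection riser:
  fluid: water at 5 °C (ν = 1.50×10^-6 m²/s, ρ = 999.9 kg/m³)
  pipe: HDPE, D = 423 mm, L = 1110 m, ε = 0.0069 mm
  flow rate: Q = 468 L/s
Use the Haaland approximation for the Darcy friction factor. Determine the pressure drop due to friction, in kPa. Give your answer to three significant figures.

Δp ≈ 175 kPa

V = 4Q/(πD²) = 4·0.468/(π·0.423²) = 3.330 m/s
Re = VD/ν = 3.330·0.423/1.50×10^-6 = 9.39×10^5 → turbulent
ε/D = 0.0069/423 = 1.63×10^-5
Haaland: f = 0.01200
h_f = f(L/D)V²/(2g) = 0.01200·(1110/0.423)·3.330²/(2·9.81) = 17.80 m
Δp = ρg·h_f = 999.9·9.81·17.80 = 174.6 kPa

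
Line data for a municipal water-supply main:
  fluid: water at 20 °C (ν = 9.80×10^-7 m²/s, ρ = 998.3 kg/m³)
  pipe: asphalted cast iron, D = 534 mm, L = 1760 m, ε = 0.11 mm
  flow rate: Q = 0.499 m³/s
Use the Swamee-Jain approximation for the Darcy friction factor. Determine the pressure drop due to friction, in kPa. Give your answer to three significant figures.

V = 4Q/(πD²) = 4·0.499/(π·0.534²) = 2.228 m/s
Re = VD/ν = 2.228·0.534/9.80×10^-7 = 1.21×10^6 → turbulent
ε/D = 0.11/534 = 2.06×10^-4
Swamee-Jain: f = 0.01469
h_f = f(L/D)V²/(2g) = 0.01469·(1760/0.534)·2.228²/(2·9.81) = 12.25 m
Δp = ρg·h_f = 998.3·9.81·12.25 = 119.9 kPa

Δp ≈ 120 kPa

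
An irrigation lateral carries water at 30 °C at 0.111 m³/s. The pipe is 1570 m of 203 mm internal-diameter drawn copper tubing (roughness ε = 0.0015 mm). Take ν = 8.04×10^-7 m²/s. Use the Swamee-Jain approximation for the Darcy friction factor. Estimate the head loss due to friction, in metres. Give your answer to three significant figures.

V = 4Q/(πD²) = 4·0.111/(π·0.203²) = 3.430 m/s
Re = VD/ν = 3.430·0.203/8.04×10^-7 = 8.66×10^5 → turbulent
ε/D = 0.0015/203 = 7.39×10^-6
Swamee-Jain: f = 0.01206
h_f = f(L/D)V²/(2g) = 0.01206·(1570/0.203)·3.430²/(2·9.81) = 55.92 m

h_f ≈ 55.9 m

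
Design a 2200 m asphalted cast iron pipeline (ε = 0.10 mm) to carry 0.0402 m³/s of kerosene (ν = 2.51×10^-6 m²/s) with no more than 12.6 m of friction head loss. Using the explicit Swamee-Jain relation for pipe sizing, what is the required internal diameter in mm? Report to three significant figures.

Swamee-Jain (Type III): D = 0.66·[ε^1.25·(LQ²/(gh_f))^4.75 + ν·Q^9.4·(L/(gh_f))^5.2]^0.04
LQ²/(gh_f) = 0.02876; L/(gh_f) = 17.80
Term 1 = ε^1.25·(…)^4.75 = 4.78×10^-13; Term 2 = ν·Q^9.4·(…)^5.2 = 6.04×10^-13
D = 0.66·(4.78×10^-13 + 6.04×10^-13)^0.04 = 0.2192 m = 219 mm
Check: V = 1.06 m/s, Re = 9.30×10^4, f = 0.02042, h_f = 11.8 m ≈ 12.6 m ✓

D ≈ 219 mm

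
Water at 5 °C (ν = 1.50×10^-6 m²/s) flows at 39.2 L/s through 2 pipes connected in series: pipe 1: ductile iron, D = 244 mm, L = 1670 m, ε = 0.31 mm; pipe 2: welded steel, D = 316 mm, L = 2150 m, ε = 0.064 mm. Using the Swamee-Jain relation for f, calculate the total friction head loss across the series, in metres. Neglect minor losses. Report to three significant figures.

Pipe 1: V = 0.8383 m/s, Re = 1.36×10^5, ε/D = 0.00127, f = 0.02271, h_1 = f(L/D)V²/2g = 5.567 m
Pipe 2: V = 0.4998 m/s, Re = 1.05×10^5, ε/D = 2.03×10^-4, f = 0.01885, h_2 = f(L/D)V²/2g = 1.633 m
Series → Q common, losses add: H = Σh = 7.200 m

H ≈ 7.20 m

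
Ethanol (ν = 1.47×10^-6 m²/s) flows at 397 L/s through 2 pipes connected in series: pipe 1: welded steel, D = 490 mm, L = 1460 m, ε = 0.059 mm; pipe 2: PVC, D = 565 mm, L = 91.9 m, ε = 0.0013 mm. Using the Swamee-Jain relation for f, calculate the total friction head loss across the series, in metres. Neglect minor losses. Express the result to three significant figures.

H ≈ 9.83 m

Pipe 1: V = 2.105 m/s, Re = 7.02×10^5, ε/D = 1.20×10^-4, f = 0.01421, h_1 = f(L/D)V²/2g = 9.567 m
Pipe 2: V = 1.583 m/s, Re = 6.09×10^5, ε/D = 2.30×10^-6, f = 0.01268, h_2 = f(L/D)V²/2g = 0.2637 m
Series → Q common, losses add: H = Σh = 9.830 m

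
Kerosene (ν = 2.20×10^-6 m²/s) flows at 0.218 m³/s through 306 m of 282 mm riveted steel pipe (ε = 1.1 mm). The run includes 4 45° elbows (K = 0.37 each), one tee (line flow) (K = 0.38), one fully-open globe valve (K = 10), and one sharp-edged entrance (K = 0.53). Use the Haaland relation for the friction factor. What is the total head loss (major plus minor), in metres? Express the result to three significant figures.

H_L ≈ 26.9 m

V = 4Q/(πD²) = 3.490 m/s; V²/2g = 0.6209 m
Re = 4.47×10^5, ε/D = 0.00390 → f = 0.02849 (Haaland)
Major: h_f = f(L/D)·V²/2g = 0.02849·1085·0.6209 = 19.20 m
Minor: ΣK = 12.4; h_m = ΣK·V²/2g = 7.693 m
Total H_L = 19.20 + 7.693 = 26.89 m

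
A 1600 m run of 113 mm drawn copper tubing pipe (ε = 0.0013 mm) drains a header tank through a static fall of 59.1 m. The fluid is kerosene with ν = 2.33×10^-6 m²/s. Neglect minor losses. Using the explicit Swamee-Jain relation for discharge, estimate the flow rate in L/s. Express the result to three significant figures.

Q ≈ 21.4 L/s

Swamee-Jain (Type II): Q = -0.965·√(gD⁵h_f/L)·ln[ε/(3.7D) + √(3.17ν²L/(gD³h_f))]
√(gD⁵h_f/L) = √(9.81·0.113⁵·59.1/1600) = 0.002584
ε/(3.7D) = 3.11×10^-6; √(3.17ν²L/(gD³h_f)) = 1.81×10^-4
Q = -0.965·0.002584·ln(1.845×10^-4) = 0.02144 m³/s
Check: V = 2.14 m/s, Re = 1.04×10^5, f = 0.01780, h_f = 58.7 m ≈ 59.1 m ✓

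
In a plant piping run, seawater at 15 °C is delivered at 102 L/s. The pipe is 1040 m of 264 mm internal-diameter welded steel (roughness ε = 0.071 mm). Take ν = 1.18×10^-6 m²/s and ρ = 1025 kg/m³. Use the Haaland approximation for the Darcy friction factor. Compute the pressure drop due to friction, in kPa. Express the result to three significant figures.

V = 4Q/(πD²) = 4·0.102/(π·0.264²) = 1.863 m/s
Re = VD/ν = 1.863·0.264/1.18×10^-6 = 4.17×10^5 → turbulent
ε/D = 0.071/264 = 2.69×10^-4
Haaland: f = 0.01611
h_f = f(L/D)V²/(2g) = 0.01611·(1040/0.264)·1.863²/(2·9.81) = 11.23 m
Δp = ρg·h_f = 1025·9.81·11.23 = 113.0 kPa

Δp ≈ 113 kPa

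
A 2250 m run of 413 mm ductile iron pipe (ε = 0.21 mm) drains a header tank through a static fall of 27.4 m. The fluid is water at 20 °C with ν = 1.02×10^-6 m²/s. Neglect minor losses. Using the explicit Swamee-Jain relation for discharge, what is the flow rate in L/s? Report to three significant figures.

Swamee-Jain (Type II): Q = -0.965·√(gD⁵h_f/L)·ln[ε/(3.7D) + √(3.17ν²L/(gD³h_f))]
√(gD⁵h_f/L) = √(9.81·0.413⁵·27.4/2250) = 0.03789
ε/(3.7D) = 1.37×10^-4; √(3.17ν²L/(gD³h_f)) = 1.98×10^-5
Q = -0.965·0.03789·ln(1.572×10^-4) = 0.3202 m³/s
Check: V = 2.39 m/s, Re = 9.68×10^5, f = 0.01737, h_f = 27.6 m ≈ 27.4 m ✓

Q ≈ 320 L/s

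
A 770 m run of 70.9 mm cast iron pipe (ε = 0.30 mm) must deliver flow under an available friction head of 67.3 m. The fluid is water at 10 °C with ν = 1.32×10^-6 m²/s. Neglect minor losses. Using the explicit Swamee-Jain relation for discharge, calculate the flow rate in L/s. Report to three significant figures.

Q ≈ 7.97 L/s

Swamee-Jain (Type II): Q = -0.965·√(gD⁵h_f/L)·ln[ε/(3.7D) + √(3.17ν²L/(gD³h_f))]
√(gD⁵h_f/L) = √(9.81·0.0709⁵·67.3/770) = 0.001239
ε/(3.7D) = 0.00114; √(3.17ν²L/(gD³h_f)) = 1.34×10^-4
Q = -0.965·0.001239·ln(0.001278) = 0.007968 m³/s
Check: V = 2.02 m/s, Re = 1.08×10^5, f = 0.03010, h_f = 67.9 m ≈ 67.3 m ✓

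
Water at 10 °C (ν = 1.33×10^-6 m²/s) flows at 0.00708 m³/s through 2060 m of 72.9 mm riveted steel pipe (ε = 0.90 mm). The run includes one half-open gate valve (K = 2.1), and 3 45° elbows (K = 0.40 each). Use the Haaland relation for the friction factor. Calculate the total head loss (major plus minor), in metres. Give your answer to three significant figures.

V = 4Q/(πD²) = 1.696 m/s; V²/2g = 0.1466 m
Re = 9.30×10^4, ε/D = 0.0123 → f = 0.04137 (Haaland)
Major: h_f = f(L/D)·V²/2g = 0.04137·28258·0.1466 = 171.4 m
Minor: ΣK = 3.30; h_m = ΣK·V²/2g = 0.4839 m
Total H_L = 171.4 + 0.4839 = 171.9 m

H_L ≈ 172 m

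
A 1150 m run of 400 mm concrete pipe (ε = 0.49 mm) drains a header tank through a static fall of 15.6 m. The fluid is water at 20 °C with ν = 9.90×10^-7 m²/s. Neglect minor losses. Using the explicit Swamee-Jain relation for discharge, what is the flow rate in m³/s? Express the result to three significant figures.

Swamee-Jain (Type II): Q = -0.965·√(gD⁵h_f/L)·ln[ε/(3.7D) + √(3.17ν²L/(gD³h_f))]
√(gD⁵h_f/L) = √(9.81·0.400⁵·15.6/1150) = 0.03691
ε/(3.7D) = 3.31×10^-4; √(3.17ν²L/(gD³h_f)) = 1.91×10^-5
Q = -0.965·0.03691·ln(3.502×10^-4) = 0.2835 m³/s
Check: V = 2.26 m/s, Re = 9.11×10^5, f = 0.02102, h_f = 15.7 m ≈ 15.6 m ✓

Q ≈ 0.283 m³/s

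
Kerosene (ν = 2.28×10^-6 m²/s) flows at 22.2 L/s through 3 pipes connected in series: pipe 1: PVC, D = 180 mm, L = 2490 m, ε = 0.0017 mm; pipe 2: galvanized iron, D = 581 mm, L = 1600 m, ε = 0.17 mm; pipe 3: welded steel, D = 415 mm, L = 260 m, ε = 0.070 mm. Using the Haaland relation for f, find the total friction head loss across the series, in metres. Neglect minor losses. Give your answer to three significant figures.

H ≈ 10.4 m

Pipe 1: V = 0.8724 m/s, Re = 6.89×10^4, ε/D = 9.44×10^-6, f = 0.01932, h_1 = f(L/D)V²/2g = 10.37 m
Pipe 2: V = 0.08374 m/s, Re = 2.13×10^4, ε/D = 2.93×10^-4, f = 0.02587, h_2 = f(L/D)V²/2g = 0.02546 m
Pipe 3: V = 0.1641 m/s, Re = 2.99×10^4, ε/D = 1.69×10^-4, f = 0.02370, h_3 = f(L/D)V²/2g = 0.02038 m
Series → Q common, losses add: H = Σh = 10.42 m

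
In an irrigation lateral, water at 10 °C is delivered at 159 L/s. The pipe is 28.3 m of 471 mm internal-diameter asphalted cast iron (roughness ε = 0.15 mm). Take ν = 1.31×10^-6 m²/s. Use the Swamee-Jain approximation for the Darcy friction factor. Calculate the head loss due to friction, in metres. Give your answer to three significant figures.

V = 4Q/(πD²) = 4·0.159/(π·0.471²) = 0.9126 m/s
Re = VD/ν = 0.9126·0.471/1.31×10^-6 = 3.28×10^5 → turbulent
ε/D = 0.15/471 = 3.18×10^-4
Swamee-Jain: f = 0.01705
h_f = f(L/D)V²/(2g) = 0.01705·(28.3/0.471)·0.9126²/(2·9.81) = 0.04350 m

h_f ≈ 0.0435 m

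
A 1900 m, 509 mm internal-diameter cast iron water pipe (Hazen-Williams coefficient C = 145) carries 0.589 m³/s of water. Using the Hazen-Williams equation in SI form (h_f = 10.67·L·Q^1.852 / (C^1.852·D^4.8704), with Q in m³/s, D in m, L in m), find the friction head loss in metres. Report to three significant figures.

h_f ≈ 20.3 m

h_f = 10.67·1900·0.589^1.852 / (145^1.852·0.509^4.8704) = 20.26 m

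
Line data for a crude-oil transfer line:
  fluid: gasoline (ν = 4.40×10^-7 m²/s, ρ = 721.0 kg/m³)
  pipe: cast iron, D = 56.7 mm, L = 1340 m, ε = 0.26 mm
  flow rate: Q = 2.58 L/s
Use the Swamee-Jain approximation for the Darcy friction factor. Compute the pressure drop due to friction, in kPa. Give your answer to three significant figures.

Δp ≈ 272 kPa

V = 4Q/(πD²) = 4·0.00258/(π·0.0567²) = 1.022 m/s
Re = VD/ν = 1.022·0.0567/4.40×10^-7 = 1.32×10^5 → turbulent
ε/D = 0.26/56.7 = 0.00459
Swamee-Jain: f = 0.03057
h_f = f(L/D)V²/(2g) = 0.03057·(1340/0.0567)·1.022²/(2·9.81) = 38.44 m
Δp = ρg·h_f = 721.0·9.81·38.44 = 271.9 kPa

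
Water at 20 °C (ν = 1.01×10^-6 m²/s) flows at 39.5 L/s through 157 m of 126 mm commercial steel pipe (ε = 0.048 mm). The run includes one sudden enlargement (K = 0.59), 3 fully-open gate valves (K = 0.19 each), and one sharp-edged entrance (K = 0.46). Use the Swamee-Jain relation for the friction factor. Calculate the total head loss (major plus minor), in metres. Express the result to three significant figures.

V = 4Q/(πD²) = 3.168 m/s; V²/2g = 0.5115 m
Re = 3.95×10^5, ε/D = 3.81×10^-4 → f = 0.01724 (Swamee-Jain)
Major: h_f = f(L/D)·V²/2g = 0.01724·1246·0.5115 = 10.99 m
Minor: ΣK = 1.62; h_m = ΣK·V²/2g = 0.8286 m
Total H_L = 10.99 + 0.8286 = 11.82 m

H_L ≈ 11.8 m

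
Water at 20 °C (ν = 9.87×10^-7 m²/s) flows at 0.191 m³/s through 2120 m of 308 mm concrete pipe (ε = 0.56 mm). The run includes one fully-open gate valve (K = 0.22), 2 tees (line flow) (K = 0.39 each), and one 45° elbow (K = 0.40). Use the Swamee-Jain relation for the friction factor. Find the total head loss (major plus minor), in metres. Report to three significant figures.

H_L ≈ 53.9 m

V = 4Q/(πD²) = 2.564 m/s; V²/2g = 0.3350 m
Re = 8.00×10^5, ε/D = 0.00182 → f = 0.02317 (Swamee-Jain)
Major: h_f = f(L/D)·V²/2g = 0.02317·6883·0.3350 = 53.43 m
Minor: ΣK = 1.40; h_m = ΣK·V²/2g = 0.4689 m
Total H_L = 53.43 + 0.4689 = 53.90 m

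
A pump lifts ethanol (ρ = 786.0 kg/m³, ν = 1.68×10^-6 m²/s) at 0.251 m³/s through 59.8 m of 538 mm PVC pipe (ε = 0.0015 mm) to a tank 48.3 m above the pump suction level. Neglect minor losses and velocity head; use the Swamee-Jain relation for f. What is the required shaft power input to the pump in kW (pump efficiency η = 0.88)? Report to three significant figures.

P_shaft ≈ 106 kW

V = 4Q/(πD²) = 1.104 m/s; Re = 3.54×10^5; ε/D = 2.79×10^-6; f = 0.01398
h_f = f(L/D)V²/2g = 0.09654 m
Total head H = z + h_f = 48.3 + 0.09654 = 48.40 m
P_hyd = ρgQH = 786.0·9.81·0.251·48.40 = 93.67 kW
P_shaft = P_hyd/η = 93.67/0.88 = 106.4 kW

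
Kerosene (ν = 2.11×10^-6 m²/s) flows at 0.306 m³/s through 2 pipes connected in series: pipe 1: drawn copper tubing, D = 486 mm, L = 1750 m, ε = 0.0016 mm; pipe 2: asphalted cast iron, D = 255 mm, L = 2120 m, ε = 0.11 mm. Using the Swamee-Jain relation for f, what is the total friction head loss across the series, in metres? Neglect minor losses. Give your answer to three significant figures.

Pipe 1: V = 1.650 m/s, Re = 3.80×10^5, ε/D = 3.29×10^-6, f = 0.01380, h_1 = f(L/D)V²/2g = 6.893 m
Pipe 2: V = 5.992 m/s, Re = 7.24×10^5, ε/D = 4.31×10^-4, f = 0.01702, h_2 = f(L/D)V²/2g = 259.0 m
Series → Q common, losses add: H = Σh = 265.9 m

H ≈ 266 m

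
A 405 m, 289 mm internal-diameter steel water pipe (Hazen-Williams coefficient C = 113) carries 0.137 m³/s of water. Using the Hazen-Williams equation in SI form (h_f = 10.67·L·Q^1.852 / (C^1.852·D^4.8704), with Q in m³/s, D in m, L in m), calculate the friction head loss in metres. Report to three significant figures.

h_f = 10.67·405·0.137^1.852 / (113^1.852·0.289^4.8704) = 7.247 m

h_f ≈ 7.25 m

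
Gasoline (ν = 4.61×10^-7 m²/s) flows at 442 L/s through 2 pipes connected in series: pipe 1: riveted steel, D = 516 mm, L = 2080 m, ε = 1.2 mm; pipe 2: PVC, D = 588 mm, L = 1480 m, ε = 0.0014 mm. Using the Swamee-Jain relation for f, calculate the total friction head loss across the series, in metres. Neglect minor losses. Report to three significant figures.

H ≈ 26.0 m

Pipe 1: V = 2.114 m/s, Re = 2.37×10^6, ε/D = 0.00233, f = 0.02450, h_1 = f(L/D)V²/2g = 22.49 m
Pipe 2: V = 1.628 m/s, Re = 2.08×10^6, ε/D = 2.38×10^-6, f = 0.01040, h_2 = f(L/D)V²/2g = 3.534 m
Series → Q common, losses add: H = Σh = 26.02 m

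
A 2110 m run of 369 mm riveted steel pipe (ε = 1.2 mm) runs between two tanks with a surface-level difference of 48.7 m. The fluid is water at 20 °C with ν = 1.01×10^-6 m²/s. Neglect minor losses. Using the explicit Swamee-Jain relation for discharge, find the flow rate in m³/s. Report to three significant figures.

Q ≈ 0.267 m³/s

Swamee-Jain (Type II): Q = -0.965·√(gD⁵h_f/L)·ln[ε/(3.7D) + √(3.17ν²L/(gD³h_f))]
√(gD⁵h_f/L) = √(9.81·0.369⁵·48.7/2110) = 0.03936
ε/(3.7D) = 8.79×10^-4; √(3.17ν²L/(gD³h_f)) = 1.69×10^-5
Q = -0.965·0.03936·ln(8.958×10^-4) = 0.2665 m³/s
Check: V = 2.49 m/s, Re = 9.11×10^5, f = 0.02698, h_f = 48.8 m ≈ 48.7 m ✓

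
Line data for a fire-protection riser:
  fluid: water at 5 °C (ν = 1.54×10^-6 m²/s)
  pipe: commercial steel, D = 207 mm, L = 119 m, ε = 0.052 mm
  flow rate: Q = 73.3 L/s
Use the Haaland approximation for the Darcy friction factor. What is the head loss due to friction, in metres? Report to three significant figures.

h_f ≈ 2.29 m

V = 4Q/(πD²) = 4·0.0733/(π·0.207²) = 2.178 m/s
Re = VD/ν = 2.178·0.207/1.54×10^-6 = 2.93×10^5 → turbulent
ε/D = 0.052/207 = 2.51×10^-4
Haaland: f = 0.01649
h_f = f(L/D)V²/(2g) = 0.01649·(119/0.207)·2.178²/(2·9.81) = 2.292 m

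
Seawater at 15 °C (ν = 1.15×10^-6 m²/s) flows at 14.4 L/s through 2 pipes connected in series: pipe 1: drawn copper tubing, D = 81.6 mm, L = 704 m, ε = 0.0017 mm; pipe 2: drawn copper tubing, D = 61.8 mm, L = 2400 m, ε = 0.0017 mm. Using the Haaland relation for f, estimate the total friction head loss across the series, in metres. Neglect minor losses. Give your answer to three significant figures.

Pipe 1: V = 2.754 m/s, Re = 1.95×10^5, ε/D = 2.08×10^-5, f = 0.01570, h_1 = f(L/D)V²/2g = 52.34 m
Pipe 2: V = 4.801 m/s, Re = 2.58×10^5, ε/D = 2.75×10^-5, f = 0.01497, h_2 = f(L/D)V²/2g = 682.8 m
Series → Q common, losses add: H = Σh = 735.1 m

H ≈ 735 m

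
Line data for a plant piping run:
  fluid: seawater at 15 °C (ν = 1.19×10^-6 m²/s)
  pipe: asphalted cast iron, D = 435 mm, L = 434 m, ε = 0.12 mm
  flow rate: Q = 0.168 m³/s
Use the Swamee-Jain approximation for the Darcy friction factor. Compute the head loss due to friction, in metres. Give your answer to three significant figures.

V = 4Q/(πD²) = 4·0.168/(π·0.435²) = 1.130 m/s
Re = VD/ν = 1.130·0.435/1.19×10^-6 = 4.13×10^5 → turbulent
ε/D = 0.12/435 = 2.76×10^-4
Swamee-Jain: f = 0.01642
h_f = f(L/D)V²/(2g) = 0.01642·(434/0.435)·1.130²/(2·9.81) = 1.067 m

h_f ≈ 1.07 m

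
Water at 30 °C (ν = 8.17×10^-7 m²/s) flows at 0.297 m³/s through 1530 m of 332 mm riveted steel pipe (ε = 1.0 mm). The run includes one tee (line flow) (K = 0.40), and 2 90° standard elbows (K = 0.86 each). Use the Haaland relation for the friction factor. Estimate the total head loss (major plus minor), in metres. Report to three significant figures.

V = 4Q/(πD²) = 3.431 m/s; V²/2g = 0.5999 m
Re = 1.39×10^6, ε/D = 0.00301 → f = 0.02633 (Haaland)
Major: h_f = f(L/D)·V²/2g = 0.02633·4608·0.5999 = 72.81 m
Minor: ΣK = 2.12; h_m = ΣK·V²/2g = 1.272 m
Total H_L = 72.81 + 1.272 = 74.08 m

H_L ≈ 74.1 m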